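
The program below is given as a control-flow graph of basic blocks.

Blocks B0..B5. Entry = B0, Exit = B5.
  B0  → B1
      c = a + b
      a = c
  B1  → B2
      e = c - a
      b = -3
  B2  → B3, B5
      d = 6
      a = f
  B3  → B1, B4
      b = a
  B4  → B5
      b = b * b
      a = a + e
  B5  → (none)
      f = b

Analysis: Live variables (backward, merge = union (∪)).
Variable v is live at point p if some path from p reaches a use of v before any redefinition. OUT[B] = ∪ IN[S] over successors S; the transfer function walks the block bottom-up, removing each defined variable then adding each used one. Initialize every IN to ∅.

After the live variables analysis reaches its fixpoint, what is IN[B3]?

Answer: {a, c, e, f}

Derivation:
Fixpoint table:
  B0:   IN={a, b, f}   OUT={a, c, f}
  B1:   IN={a, c, f}   OUT={b, c, e, f}
  B2:   IN={b, c, e, f}   OUT={a, b, c, e, f}
  B3:   IN={a, c, e, f}   OUT={a, b, c, e, f}
  B4:   IN={a, b, e}   OUT={b}
  B5:   IN={b}   OUT={}

Merge at B3: OUT[B3] = IN[B1] ⊔ IN[B4] = {a, b, c, e, f}
Applying B3's transfer function to that OUT value gives IN[B3] (row B3 above).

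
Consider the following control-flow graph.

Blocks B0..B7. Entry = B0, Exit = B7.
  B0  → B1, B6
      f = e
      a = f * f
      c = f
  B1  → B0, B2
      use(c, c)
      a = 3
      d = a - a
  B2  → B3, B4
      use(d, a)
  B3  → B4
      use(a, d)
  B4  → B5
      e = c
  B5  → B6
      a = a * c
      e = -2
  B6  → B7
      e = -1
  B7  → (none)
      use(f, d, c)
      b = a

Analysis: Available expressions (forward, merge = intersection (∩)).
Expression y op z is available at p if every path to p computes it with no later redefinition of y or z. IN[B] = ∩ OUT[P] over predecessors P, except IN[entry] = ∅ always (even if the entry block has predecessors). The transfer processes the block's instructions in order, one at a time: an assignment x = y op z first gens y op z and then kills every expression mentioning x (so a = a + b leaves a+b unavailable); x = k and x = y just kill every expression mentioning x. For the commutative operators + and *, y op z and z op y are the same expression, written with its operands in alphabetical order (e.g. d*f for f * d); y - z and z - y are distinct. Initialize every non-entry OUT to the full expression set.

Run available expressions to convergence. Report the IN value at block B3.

Answer: {a-a, f*f}

Working:
Fixpoint table:
  B0:   IN={}   OUT={f*f}
  B1:   IN={f*f}   OUT={a-a, f*f}
  B2:   IN={a-a, f*f}   OUT={a-a, f*f}
  B3:   IN={a-a, f*f}   OUT={a-a, f*f}
  B4:   IN={a-a, f*f}   OUT={a-a, f*f}
  B5:   IN={a-a, f*f}   OUT={f*f}
  B6:   IN={f*f}   OUT={f*f}
  B7:   IN={f*f}   OUT={f*f}

Merge at B3: IN[B3] = OUT[B2] = {a-a, f*f}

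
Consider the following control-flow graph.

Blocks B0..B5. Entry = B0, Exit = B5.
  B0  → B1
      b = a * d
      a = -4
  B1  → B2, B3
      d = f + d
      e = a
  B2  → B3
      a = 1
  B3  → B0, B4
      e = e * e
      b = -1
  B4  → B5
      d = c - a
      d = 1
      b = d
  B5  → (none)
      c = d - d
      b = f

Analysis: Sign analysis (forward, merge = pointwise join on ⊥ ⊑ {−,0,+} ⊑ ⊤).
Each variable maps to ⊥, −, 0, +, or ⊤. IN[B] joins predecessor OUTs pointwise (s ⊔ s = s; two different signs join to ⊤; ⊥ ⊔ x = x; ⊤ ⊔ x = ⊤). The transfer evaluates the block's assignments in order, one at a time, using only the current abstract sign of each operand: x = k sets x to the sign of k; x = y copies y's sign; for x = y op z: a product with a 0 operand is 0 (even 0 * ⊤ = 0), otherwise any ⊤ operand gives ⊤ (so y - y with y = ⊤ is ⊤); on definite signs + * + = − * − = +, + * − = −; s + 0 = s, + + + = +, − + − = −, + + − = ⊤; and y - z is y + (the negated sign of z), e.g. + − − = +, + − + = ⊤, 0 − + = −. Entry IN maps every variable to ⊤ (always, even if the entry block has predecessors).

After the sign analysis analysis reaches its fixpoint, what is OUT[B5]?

Answer: {a: ⊤, b: ⊤, c: ⊤, d: +, e: +, f: ⊤}

Derivation:
Fixpoint table:
  B0: | IN=(all ⊤) | OUT={a:-; rest ⊤}
  B1: | IN={a:-; rest ⊤} | OUT={a:-, e:-; rest ⊤}
  B2: | IN={a:-, e:-; rest ⊤} | OUT={a:+, e:-; rest ⊤}
  B3: | IN={e:-; rest ⊤} | OUT={b:-, e:+; rest ⊤}
  B4: | IN={b:-, e:+; rest ⊤} | OUT={b:+, d:+, e:+; rest ⊤}
  B5: | IN={b:+, d:+, e:+; rest ⊤} | OUT={d:+, e:+; rest ⊤}

Merge at B5: IN[B5] = OUT[B4] = {a: ⊤, b: +, c: ⊤, d: +, e: +, f: ⊤}
Applying B5's transfer function to that IN value gives OUT[B5] (row B5 above).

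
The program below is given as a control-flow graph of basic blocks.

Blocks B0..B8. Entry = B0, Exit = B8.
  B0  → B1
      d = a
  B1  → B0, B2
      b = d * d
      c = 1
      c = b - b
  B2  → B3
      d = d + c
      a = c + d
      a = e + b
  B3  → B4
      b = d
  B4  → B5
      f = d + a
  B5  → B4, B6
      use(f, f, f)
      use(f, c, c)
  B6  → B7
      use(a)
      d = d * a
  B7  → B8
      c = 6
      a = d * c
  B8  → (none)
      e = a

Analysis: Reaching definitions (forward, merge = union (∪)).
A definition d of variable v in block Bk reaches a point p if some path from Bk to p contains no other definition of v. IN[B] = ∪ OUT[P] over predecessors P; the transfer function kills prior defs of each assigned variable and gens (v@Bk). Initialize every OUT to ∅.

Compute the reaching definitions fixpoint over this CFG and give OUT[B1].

Converged values:
  B0: | IN={b@B1, c@B1, d@B0} | OUT={b@B1, c@B1, d@B0}
  B1: | IN={b@B1, c@B1, d@B0} | OUT={b@B1, c@B1, d@B0}
  B2: | IN={b@B1, c@B1, d@B0} | OUT={a@B2, b@B1, c@B1, d@B2}
  B3: | IN={a@B2, b@B1, c@B1, d@B2} | OUT={a@B2, b@B3, c@B1, d@B2}
  B4: | IN={a@B2, b@B3, c@B1, d@B2, f@B4} | OUT={a@B2, b@B3, c@B1, d@B2, f@B4}
  B5: | IN={a@B2, b@B3, c@B1, d@B2, f@B4} | OUT={a@B2, b@B3, c@B1, d@B2, f@B4}
  B6: | IN={a@B2, b@B3, c@B1, d@B2, f@B4} | OUT={a@B2, b@B3, c@B1, d@B6, f@B4}
  B7: | IN={a@B2, b@B3, c@B1, d@B6, f@B4} | OUT={a@B7, b@B3, c@B7, d@B6, f@B4}
  B8: | IN={a@B7, b@B3, c@B7, d@B6, f@B4} | OUT={a@B7, b@B3, c@B7, d@B6, e@B8, f@B4}

Merge at B1: IN[B1] = OUT[B0] = {b@B1, c@B1, d@B0}
Applying B1's transfer function to that IN value gives OUT[B1] (row B1 above).

Answer: {b@B1, c@B1, d@B0}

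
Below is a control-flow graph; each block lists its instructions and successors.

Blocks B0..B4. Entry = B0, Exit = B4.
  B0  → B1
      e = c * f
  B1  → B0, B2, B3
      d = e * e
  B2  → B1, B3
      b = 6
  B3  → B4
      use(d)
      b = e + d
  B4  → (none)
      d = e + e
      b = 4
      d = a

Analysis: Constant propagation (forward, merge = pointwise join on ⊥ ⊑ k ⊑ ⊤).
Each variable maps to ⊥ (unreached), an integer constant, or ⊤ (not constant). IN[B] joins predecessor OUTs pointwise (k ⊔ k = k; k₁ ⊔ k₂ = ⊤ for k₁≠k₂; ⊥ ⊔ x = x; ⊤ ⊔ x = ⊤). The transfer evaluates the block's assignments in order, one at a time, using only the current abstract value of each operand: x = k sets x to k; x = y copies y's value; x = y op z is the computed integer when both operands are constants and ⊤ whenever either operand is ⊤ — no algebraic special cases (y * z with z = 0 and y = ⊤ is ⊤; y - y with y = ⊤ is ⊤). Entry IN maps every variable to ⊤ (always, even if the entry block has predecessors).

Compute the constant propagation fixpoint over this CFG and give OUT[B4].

Answer: {a: ⊤, b: 4, c: ⊤, d: ⊤, e: ⊤, f: ⊤}

Derivation:
Converged values:
  B0:  IN=(all ⊤)  OUT=(all ⊤)
  B1:  IN=(all ⊤)  OUT=(all ⊤)
  B2:  IN=(all ⊤)  OUT={b:6; rest ⊤}
  B3:  IN=(all ⊤)  OUT=(all ⊤)
  B4:  IN=(all ⊤)  OUT={b:4; rest ⊤}

Merge at B4: IN[B4] = OUT[B3] = {a: ⊤, b: ⊤, c: ⊤, d: ⊤, e: ⊤, f: ⊤}
Applying B4's transfer function to that IN value gives OUT[B4] (row B4 above).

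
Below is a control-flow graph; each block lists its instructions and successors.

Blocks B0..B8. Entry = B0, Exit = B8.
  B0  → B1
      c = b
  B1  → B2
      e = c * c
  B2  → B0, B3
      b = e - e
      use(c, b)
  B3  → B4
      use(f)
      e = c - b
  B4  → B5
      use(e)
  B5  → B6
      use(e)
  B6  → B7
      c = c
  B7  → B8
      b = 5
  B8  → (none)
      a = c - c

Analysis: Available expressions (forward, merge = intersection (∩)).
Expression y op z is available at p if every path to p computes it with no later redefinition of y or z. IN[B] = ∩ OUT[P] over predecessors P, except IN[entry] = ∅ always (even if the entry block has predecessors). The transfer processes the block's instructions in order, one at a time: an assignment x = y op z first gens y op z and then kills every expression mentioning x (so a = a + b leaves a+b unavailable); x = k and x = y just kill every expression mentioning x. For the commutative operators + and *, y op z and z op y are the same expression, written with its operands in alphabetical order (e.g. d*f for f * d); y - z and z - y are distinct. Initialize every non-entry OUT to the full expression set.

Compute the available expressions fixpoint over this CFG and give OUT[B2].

Answer: {c*c, e-e}

Derivation:
Converged values:
  B0: | IN={} | OUT={}
  B1: | IN={} | OUT={c*c}
  B2: | IN={c*c} | OUT={c*c, e-e}
  B3: | IN={c*c, e-e} | OUT={c*c, c-b}
  B4: | IN={c*c, c-b} | OUT={c*c, c-b}
  B5: | IN={c*c, c-b} | OUT={c*c, c-b}
  B6: | IN={c*c, c-b} | OUT={}
  B7: | IN={} | OUT={}
  B8: | IN={} | OUT={c-c}

Merge at B2: IN[B2] = OUT[B1] = {c*c}
Applying B2's transfer function to that IN value gives OUT[B2] (row B2 above).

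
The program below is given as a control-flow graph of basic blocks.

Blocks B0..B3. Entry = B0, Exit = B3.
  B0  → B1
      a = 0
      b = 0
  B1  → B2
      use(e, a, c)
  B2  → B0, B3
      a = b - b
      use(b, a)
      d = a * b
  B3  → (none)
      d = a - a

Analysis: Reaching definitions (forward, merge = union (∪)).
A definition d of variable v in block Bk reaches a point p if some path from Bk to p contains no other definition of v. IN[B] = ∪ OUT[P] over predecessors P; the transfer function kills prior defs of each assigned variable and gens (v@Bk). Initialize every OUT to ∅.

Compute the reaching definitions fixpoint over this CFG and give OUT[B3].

Fixpoint table:
  B0:  IN={a@B2, b@B0, d@B2}  OUT={a@B0, b@B0, d@B2}
  B1:  IN={a@B0, b@B0, d@B2}  OUT={a@B0, b@B0, d@B2}
  B2:  IN={a@B0, b@B0, d@B2}  OUT={a@B2, b@B0, d@B2}
  B3:  IN={a@B2, b@B0, d@B2}  OUT={a@B2, b@B0, d@B3}

Merge at B3: IN[B3] = OUT[B2] = {a@B2, b@B0, d@B2}
Applying B3's transfer function to that IN value gives OUT[B3] (row B3 above).

Answer: {a@B2, b@B0, d@B3}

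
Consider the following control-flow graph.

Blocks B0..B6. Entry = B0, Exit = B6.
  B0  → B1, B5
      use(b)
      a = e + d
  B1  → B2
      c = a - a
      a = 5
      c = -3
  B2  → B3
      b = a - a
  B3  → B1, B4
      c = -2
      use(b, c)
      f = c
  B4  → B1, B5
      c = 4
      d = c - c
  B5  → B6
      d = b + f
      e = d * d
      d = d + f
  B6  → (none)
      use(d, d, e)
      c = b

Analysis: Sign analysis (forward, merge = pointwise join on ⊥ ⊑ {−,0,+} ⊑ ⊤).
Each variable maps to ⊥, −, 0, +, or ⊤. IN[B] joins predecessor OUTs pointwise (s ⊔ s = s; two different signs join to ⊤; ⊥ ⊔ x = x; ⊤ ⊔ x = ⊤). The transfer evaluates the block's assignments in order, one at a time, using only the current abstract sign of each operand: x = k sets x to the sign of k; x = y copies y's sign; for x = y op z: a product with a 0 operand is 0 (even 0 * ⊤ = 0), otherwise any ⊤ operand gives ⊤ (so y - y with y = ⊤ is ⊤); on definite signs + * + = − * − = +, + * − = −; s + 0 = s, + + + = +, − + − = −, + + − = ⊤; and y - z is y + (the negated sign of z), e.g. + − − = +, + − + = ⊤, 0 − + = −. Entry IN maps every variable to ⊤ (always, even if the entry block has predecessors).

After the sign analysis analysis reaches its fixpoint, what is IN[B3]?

Answer: {a: +, b: ⊤, c: -, d: ⊤, e: ⊤, f: ⊤}

Working:
Per-block solution:
  B0: | IN=(all ⊤) | OUT=(all ⊤)
  B1: | IN=(all ⊤) | OUT={a:+, c:-; rest ⊤}
  B2: | IN={a:+, c:-; rest ⊤} | OUT={a:+, c:-; rest ⊤}
  B3: | IN={a:+, c:-; rest ⊤} | OUT={a:+, c:-, f:-; rest ⊤}
  B4: | IN={a:+, c:-, f:-; rest ⊤} | OUT={a:+, c:+, f:-; rest ⊤}
  B5: | IN=(all ⊤) | OUT=(all ⊤)
  B6: | IN=(all ⊤) | OUT=(all ⊤)

Merge at B3: IN[B3] = OUT[B2] = {a: +, b: ⊤, c: -, d: ⊤, e: ⊤, f: ⊤}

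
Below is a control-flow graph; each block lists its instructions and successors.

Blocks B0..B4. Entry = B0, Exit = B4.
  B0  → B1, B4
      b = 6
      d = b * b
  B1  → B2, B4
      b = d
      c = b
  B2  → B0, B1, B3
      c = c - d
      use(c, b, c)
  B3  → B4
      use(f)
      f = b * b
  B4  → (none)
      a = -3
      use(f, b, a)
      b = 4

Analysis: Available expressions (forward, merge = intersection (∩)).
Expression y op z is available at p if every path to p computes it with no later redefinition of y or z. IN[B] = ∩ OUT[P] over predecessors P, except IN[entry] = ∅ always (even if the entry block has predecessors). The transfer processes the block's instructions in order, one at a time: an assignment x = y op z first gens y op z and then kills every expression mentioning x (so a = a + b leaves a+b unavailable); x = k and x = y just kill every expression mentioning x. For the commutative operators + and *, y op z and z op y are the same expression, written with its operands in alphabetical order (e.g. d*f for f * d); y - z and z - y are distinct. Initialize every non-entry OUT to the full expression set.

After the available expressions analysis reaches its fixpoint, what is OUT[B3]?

Answer: {b*b}

Working:
Per-block solution:
  B0: | IN={} | OUT={b*b}
  B1: | IN={} | OUT={}
  B2: | IN={} | OUT={}
  B3: | IN={} | OUT={b*b}
  B4: | IN={} | OUT={}

Merge at B3: IN[B3] = OUT[B2] = {}
Applying B3's transfer function to that IN value gives OUT[B3] (row B3 above).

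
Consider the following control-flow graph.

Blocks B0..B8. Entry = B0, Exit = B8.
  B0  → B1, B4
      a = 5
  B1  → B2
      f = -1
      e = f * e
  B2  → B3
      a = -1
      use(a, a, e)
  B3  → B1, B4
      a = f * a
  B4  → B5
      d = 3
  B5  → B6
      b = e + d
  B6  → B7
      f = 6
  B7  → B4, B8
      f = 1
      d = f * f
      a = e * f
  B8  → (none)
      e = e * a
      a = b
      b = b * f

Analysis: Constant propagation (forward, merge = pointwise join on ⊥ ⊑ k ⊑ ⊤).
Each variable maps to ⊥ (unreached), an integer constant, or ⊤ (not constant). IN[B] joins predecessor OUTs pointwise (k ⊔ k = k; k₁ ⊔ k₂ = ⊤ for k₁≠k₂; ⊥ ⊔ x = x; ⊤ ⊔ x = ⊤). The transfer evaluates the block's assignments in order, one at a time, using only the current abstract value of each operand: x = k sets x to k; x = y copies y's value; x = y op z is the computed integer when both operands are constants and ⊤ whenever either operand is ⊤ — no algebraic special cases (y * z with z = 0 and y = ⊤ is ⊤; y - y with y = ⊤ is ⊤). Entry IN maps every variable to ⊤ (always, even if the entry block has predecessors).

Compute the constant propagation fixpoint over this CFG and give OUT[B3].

Fixpoint table:
  B0:  IN=(all ⊤)  OUT={a:5; rest ⊤}
  B1:  IN=(all ⊤)  OUT={f:-1; rest ⊤}
  B2:  IN={f:-1; rest ⊤}  OUT={a:-1, f:-1; rest ⊤}
  B3:  IN={a:-1, f:-1; rest ⊤}  OUT={a:1, f:-1; rest ⊤}
  B4:  IN=(all ⊤)  OUT={d:3; rest ⊤}
  B5:  IN={d:3; rest ⊤}  OUT={d:3; rest ⊤}
  B6:  IN={d:3; rest ⊤}  OUT={d:3, f:6; rest ⊤}
  B7:  IN={d:3, f:6; rest ⊤}  OUT={d:1, f:1; rest ⊤}
  B8:  IN={d:1, f:1; rest ⊤}  OUT={d:1, f:1; rest ⊤}

Merge at B3: IN[B3] = OUT[B2] = {a: -1, b: ⊤, c: ⊤, d: ⊤, e: ⊤, f: -1}
Applying B3's transfer function to that IN value gives OUT[B3] (row B3 above).

Answer: {a: 1, b: ⊤, c: ⊤, d: ⊤, e: ⊤, f: -1}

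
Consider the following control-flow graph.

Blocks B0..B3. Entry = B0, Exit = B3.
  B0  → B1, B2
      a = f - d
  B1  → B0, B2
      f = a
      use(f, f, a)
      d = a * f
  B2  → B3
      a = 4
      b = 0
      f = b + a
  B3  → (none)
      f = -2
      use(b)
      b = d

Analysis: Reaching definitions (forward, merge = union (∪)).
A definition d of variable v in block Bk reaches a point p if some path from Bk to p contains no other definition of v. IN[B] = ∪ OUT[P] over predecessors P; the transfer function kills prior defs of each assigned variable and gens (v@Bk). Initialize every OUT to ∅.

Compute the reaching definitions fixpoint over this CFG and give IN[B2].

Fixpoint table:
  B0:   IN={a@B0, d@B1, f@B1}   OUT={a@B0, d@B1, f@B1}
  B1:   IN={a@B0, d@B1, f@B1}   OUT={a@B0, d@B1, f@B1}
  B2:   IN={a@B0, d@B1, f@B1}   OUT={a@B2, b@B2, d@B1, f@B2}
  B3:   IN={a@B2, b@B2, d@B1, f@B2}   OUT={a@B2, b@B3, d@B1, f@B3}

Merge at B2: IN[B2] = OUT[B0] ⊔ OUT[B1] = {a@B0, d@B1, f@B1}

Answer: {a@B0, d@B1, f@B1}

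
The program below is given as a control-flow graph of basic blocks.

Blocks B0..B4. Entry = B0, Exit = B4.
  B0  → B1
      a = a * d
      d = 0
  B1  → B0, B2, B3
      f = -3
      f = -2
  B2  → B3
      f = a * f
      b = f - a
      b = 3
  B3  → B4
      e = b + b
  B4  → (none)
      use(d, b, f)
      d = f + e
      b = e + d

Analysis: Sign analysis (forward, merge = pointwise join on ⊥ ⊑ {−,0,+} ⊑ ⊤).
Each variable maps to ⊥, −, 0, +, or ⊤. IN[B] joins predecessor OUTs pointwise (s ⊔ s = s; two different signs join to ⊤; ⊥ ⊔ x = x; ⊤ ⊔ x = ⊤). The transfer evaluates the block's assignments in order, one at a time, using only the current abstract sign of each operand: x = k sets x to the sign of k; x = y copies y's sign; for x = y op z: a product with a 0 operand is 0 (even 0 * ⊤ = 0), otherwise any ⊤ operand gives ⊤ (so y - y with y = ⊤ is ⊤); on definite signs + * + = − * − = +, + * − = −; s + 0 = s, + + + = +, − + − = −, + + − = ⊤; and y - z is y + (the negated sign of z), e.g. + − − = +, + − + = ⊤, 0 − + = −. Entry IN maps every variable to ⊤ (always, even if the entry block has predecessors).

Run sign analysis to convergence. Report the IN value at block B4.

Answer: {a: ⊤, b: ⊤, c: ⊤, d: 0, e: ⊤, f: ⊤}

Derivation:
Converged values:
  B0: | IN=(all ⊤) | OUT={d:0; rest ⊤}
  B1: | IN={d:0; rest ⊤} | OUT={d:0, f:-; rest ⊤}
  B2: | IN={d:0, f:-; rest ⊤} | OUT={b:+, d:0; rest ⊤}
  B3: | IN={d:0; rest ⊤} | OUT={d:0; rest ⊤}
  B4: | IN={d:0; rest ⊤} | OUT=(all ⊤)

Merge at B4: IN[B4] = OUT[B3] = {a: ⊤, b: ⊤, c: ⊤, d: 0, e: ⊤, f: ⊤}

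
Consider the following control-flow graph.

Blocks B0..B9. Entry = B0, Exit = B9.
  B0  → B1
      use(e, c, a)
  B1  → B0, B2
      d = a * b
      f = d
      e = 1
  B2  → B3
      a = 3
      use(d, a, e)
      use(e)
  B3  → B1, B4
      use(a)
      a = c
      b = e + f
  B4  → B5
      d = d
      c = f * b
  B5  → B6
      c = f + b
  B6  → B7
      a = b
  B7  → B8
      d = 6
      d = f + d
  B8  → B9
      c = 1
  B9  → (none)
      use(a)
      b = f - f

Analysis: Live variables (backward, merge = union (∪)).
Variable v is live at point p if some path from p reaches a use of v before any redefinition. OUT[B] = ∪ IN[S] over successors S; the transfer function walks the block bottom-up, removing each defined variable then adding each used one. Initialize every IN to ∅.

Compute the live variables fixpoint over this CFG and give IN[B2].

Fixpoint table:
  B0:  IN={a, b, c, e}  OUT={a, b, c}
  B1:  IN={a, b, c}  OUT={a, b, c, d, e, f}
  B2:  IN={c, d, e, f}  OUT={a, c, d, e, f}
  B3:  IN={a, c, d, e, f}  OUT={a, b, c, d, f}
  B4:  IN={b, d, f}  OUT={b, f}
  B5:  IN={b, f}  OUT={b, f}
  B6:  IN={b, f}  OUT={a, f}
  B7:  IN={a, f}  OUT={a, f}
  B8:  IN={a, f}  OUT={a, f}
  B9:  IN={a, f}  OUT={}

Merge at B2: OUT[B2] = IN[B3] = {a, c, d, e, f}
Applying B2's transfer function to that OUT value gives IN[B2] (row B2 above).

Answer: {c, d, e, f}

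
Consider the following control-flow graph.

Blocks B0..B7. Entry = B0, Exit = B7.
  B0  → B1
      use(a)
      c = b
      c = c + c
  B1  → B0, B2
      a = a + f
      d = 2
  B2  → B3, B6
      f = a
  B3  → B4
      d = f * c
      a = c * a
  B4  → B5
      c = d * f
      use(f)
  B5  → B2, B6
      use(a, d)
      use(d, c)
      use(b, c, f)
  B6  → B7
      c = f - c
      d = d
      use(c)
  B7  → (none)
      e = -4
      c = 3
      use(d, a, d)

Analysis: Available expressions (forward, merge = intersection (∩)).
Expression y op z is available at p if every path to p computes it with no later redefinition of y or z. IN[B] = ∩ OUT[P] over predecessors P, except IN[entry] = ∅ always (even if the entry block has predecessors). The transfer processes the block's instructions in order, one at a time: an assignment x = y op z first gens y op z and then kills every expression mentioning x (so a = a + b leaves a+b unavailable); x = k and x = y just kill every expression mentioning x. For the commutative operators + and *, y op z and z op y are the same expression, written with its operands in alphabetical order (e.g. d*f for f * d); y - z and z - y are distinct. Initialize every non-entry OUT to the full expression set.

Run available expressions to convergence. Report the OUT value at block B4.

Answer: {d*f}

Trace:
Per-block solution:
  B0:  IN={}  OUT={}
  B1:  IN={}  OUT={}
  B2:  IN={}  OUT={}
  B3:  IN={}  OUT={c*f}
  B4:  IN={c*f}  OUT={d*f}
  B5:  IN={d*f}  OUT={d*f}
  B6:  IN={}  OUT={}
  B7:  IN={}  OUT={}

Merge at B4: IN[B4] = OUT[B3] = {c*f}
Applying B4's transfer function to that IN value gives OUT[B4] (row B4 above).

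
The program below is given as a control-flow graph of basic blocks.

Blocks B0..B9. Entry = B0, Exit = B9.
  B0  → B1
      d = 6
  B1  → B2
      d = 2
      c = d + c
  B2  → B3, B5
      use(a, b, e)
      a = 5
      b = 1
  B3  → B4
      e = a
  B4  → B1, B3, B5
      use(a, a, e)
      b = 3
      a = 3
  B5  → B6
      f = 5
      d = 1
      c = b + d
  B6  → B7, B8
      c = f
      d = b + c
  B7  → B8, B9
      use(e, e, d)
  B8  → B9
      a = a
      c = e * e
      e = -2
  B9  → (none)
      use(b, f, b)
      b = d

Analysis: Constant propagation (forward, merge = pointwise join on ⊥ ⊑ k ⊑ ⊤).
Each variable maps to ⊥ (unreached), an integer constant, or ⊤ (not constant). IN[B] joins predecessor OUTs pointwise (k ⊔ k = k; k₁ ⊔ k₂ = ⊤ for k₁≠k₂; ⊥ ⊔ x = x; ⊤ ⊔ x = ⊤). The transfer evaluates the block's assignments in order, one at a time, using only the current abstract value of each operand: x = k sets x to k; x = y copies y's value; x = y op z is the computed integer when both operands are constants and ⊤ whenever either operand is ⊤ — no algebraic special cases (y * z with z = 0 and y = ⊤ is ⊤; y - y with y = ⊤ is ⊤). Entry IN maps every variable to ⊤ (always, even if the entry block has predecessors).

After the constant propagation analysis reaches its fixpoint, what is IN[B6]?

Answer: {a: ⊤, b: ⊤, c: ⊤, d: 1, e: ⊤, f: 5}

Working:
Fixpoint table:
  B0:   IN=(all ⊤)   OUT={d:6; rest ⊤}
  B1:   IN=(all ⊤)   OUT={d:2; rest ⊤}
  B2:   IN={d:2; rest ⊤}   OUT={a:5, b:1, d:2; rest ⊤}
  B3:   IN={d:2; rest ⊤}   OUT={d:2; rest ⊤}
  B4:   IN={d:2; rest ⊤}   OUT={a:3, b:3, d:2; rest ⊤}
  B5:   IN={d:2; rest ⊤}   OUT={d:1, f:5; rest ⊤}
  B6:   IN={d:1, f:5; rest ⊤}   OUT={c:5, f:5; rest ⊤}
  B7:   IN={c:5, f:5; rest ⊤}   OUT={c:5, f:5; rest ⊤}
  B8:   IN={c:5, f:5; rest ⊤}   OUT={e:-2, f:5; rest ⊤}
  B9:   IN={f:5; rest ⊤}   OUT={f:5; rest ⊤}

Merge at B6: IN[B6] = OUT[B5] = {a: ⊤, b: ⊤, c: ⊤, d: 1, e: ⊤, f: 5}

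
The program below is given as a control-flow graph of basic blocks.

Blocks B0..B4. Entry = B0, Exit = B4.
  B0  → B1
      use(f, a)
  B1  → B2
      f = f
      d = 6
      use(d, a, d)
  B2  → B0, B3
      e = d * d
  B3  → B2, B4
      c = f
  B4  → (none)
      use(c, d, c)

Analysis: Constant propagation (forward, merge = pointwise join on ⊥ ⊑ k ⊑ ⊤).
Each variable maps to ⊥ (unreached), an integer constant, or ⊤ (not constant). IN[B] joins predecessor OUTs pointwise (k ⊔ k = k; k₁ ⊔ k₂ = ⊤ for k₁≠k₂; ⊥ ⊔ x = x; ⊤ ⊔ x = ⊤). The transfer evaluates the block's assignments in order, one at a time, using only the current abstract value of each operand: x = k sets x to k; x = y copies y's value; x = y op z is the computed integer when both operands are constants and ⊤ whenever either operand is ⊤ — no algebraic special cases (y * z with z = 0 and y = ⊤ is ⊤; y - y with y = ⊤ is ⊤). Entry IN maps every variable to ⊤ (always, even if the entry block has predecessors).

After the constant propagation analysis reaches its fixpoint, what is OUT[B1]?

Fixpoint table:
  B0:  IN=(all ⊤)  OUT=(all ⊤)
  B1:  IN=(all ⊤)  OUT={d:6; rest ⊤}
  B2:  IN={d:6; rest ⊤}  OUT={d:6, e:36; rest ⊤}
  B3:  IN={d:6, e:36; rest ⊤}  OUT={d:6, e:36; rest ⊤}
  B4:  IN={d:6, e:36; rest ⊤}  OUT={d:6, e:36; rest ⊤}

Merge at B1: IN[B1] = OUT[B0] = {a: ⊤, b: ⊤, c: ⊤, d: ⊤, e: ⊤, f: ⊤}
Applying B1's transfer function to that IN value gives OUT[B1] (row B1 above).

Answer: {a: ⊤, b: ⊤, c: ⊤, d: 6, e: ⊤, f: ⊤}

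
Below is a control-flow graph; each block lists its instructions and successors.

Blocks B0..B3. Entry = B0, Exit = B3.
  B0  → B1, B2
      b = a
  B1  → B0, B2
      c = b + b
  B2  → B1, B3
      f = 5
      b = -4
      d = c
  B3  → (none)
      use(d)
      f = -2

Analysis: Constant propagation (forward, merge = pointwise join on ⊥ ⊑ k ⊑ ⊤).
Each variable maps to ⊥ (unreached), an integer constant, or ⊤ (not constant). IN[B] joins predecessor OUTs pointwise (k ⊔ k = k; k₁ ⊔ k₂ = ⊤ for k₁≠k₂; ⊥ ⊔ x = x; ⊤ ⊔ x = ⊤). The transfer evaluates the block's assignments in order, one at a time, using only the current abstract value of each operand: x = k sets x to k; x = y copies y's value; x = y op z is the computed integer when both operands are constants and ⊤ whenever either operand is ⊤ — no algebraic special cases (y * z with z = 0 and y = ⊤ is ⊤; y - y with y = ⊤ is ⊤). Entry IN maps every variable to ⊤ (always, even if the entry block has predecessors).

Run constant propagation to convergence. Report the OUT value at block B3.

Converged values:
  B0:  IN=(all ⊤)  OUT=(all ⊤)
  B1:  IN=(all ⊤)  OUT=(all ⊤)
  B2:  IN=(all ⊤)  OUT={b:-4, f:5; rest ⊤}
  B3:  IN={b:-4, f:5; rest ⊤}  OUT={b:-4, f:-2; rest ⊤}

Merge at B3: IN[B3] = OUT[B2] = {a: ⊤, b: -4, c: ⊤, d: ⊤, e: ⊤, f: 5}
Applying B3's transfer function to that IN value gives OUT[B3] (row B3 above).

Answer: {a: ⊤, b: -4, c: ⊤, d: ⊤, e: ⊤, f: -2}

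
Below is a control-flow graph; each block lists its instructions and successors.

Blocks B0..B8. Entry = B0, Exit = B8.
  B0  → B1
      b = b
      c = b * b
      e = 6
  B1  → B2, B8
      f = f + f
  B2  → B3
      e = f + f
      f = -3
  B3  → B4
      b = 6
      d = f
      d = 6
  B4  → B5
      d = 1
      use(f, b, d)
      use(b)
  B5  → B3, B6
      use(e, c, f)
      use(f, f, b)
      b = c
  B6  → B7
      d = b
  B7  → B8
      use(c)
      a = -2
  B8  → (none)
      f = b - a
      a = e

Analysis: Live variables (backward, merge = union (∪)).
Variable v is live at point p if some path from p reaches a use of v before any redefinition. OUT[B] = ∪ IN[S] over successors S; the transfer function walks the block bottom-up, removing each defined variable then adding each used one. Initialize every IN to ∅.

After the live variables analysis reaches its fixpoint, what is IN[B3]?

Answer: {c, e, f}

Trace:
Fixpoint table:
  B0:   IN={a, b, f}   OUT={a, b, c, e, f}
  B1:   IN={a, b, c, e, f}   OUT={a, b, c, e, f}
  B2:   IN={c, f}   OUT={c, e, f}
  B3:   IN={c, e, f}   OUT={b, c, e, f}
  B4:   IN={b, c, e, f}   OUT={b, c, e, f}
  B5:   IN={b, c, e, f}   OUT={b, c, e, f}
  B6:   IN={b, c, e}   OUT={b, c, e}
  B7:   IN={b, c, e}   OUT={a, b, e}
  B8:   IN={a, b, e}   OUT={}

Merge at B3: OUT[B3] = IN[B4] = {b, c, e, f}
Applying B3's transfer function to that OUT value gives IN[B3] (row B3 above).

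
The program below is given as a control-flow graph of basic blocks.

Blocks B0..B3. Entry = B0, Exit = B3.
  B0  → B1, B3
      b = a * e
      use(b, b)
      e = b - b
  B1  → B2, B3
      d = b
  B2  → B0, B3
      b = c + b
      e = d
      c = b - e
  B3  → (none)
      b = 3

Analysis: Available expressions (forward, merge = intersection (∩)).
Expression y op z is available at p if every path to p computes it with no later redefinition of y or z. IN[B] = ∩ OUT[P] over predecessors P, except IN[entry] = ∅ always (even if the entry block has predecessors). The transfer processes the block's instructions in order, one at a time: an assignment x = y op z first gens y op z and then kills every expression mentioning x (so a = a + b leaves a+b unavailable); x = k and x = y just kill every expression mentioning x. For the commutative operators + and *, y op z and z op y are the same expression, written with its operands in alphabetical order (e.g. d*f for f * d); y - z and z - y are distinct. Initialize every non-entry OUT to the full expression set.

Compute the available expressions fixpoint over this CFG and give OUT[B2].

Answer: {b-e}

Trace:
Fixpoint table:
  B0: | IN={} | OUT={b-b}
  B1: | IN={b-b} | OUT={b-b}
  B2: | IN={b-b} | OUT={b-e}
  B3: | IN={} | OUT={}

Merge at B2: IN[B2] = OUT[B1] = {b-b}
Applying B2's transfer function to that IN value gives OUT[B2] (row B2 above).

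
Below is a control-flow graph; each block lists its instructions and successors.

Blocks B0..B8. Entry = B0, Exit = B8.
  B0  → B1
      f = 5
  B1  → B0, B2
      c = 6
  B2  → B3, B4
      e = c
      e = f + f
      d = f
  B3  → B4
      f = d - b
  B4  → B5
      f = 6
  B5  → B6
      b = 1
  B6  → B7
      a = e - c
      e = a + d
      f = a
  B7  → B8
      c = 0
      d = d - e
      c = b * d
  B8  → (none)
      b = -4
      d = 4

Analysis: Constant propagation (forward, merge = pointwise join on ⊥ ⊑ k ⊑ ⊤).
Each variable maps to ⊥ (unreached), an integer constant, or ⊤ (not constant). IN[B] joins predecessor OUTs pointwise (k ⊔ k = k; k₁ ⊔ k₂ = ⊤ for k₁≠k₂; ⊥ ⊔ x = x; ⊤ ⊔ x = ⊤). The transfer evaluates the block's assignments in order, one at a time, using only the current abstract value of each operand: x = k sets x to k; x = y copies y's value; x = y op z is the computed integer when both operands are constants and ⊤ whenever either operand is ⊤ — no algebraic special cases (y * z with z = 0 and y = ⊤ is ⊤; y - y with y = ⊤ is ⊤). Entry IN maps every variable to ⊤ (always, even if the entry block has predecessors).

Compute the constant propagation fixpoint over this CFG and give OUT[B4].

Answer: {a: ⊤, b: ⊤, c: 6, d: 5, e: 10, f: 6}

Derivation:
Converged values:
  B0:  IN=(all ⊤)  OUT={f:5; rest ⊤}
  B1:  IN={f:5; rest ⊤}  OUT={c:6, f:5; rest ⊤}
  B2:  IN={c:6, f:5; rest ⊤}  OUT={c:6, d:5, e:10, f:5; rest ⊤}
  B3:  IN={c:6, d:5, e:10, f:5; rest ⊤}  OUT={c:6, d:5, e:10; rest ⊤}
  B4:  IN={c:6, d:5, e:10; rest ⊤}  OUT={c:6, d:5, e:10, f:6; rest ⊤}
  B5:  IN={c:6, d:5, e:10, f:6; rest ⊤}  OUT={b:1, c:6, d:5, e:10, f:6; rest ⊤}
  B6:  IN={b:1, c:6, d:5, e:10, f:6; rest ⊤}  OUT={a:4, b:1, c:6, d:5, e:9, f:4; rest ⊤}
  B7:  IN={a:4, b:1, c:6, d:5, e:9, f:4; rest ⊤}  OUT={a:4, b:1, c:-4, d:-4, e:9, f:4; rest ⊤}
  B8:  IN={a:4, b:1, c:-4, d:-4, e:9, f:4; rest ⊤}  OUT={a:4, b:-4, c:-4, d:4, e:9, f:4; rest ⊤}

Merge at B4: IN[B4] = OUT[B2] ⊔ OUT[B3] = {a: ⊤, b: ⊤, c: 6, d: 5, e: 10, f: ⊤}
Applying B4's transfer function to that IN value gives OUT[B4] (row B4 above).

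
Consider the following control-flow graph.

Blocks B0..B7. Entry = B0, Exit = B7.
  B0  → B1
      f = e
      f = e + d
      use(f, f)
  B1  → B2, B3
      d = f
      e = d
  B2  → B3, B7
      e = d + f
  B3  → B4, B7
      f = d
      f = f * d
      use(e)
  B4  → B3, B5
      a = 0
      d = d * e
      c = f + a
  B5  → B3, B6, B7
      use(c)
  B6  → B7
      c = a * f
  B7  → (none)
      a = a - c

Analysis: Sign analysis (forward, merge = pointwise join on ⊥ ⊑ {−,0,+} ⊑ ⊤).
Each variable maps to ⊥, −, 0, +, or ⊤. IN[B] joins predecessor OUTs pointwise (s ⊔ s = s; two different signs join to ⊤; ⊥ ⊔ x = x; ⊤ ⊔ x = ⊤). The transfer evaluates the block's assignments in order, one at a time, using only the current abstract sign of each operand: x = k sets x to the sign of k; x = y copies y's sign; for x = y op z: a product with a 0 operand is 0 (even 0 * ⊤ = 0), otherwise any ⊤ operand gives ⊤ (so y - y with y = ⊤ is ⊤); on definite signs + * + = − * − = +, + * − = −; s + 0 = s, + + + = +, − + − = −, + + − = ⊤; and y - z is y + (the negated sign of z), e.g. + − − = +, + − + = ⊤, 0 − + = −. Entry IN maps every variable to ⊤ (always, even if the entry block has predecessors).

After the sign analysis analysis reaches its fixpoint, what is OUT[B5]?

Per-block solution:
  B0:   IN=(all ⊤)   OUT=(all ⊤)
  B1:   IN=(all ⊤)   OUT=(all ⊤)
  B2:   IN=(all ⊤)   OUT=(all ⊤)
  B3:   IN=(all ⊤)   OUT=(all ⊤)
  B4:   IN=(all ⊤)   OUT={a:0; rest ⊤}
  B5:   IN={a:0; rest ⊤}   OUT={a:0; rest ⊤}
  B6:   IN={a:0; rest ⊤}   OUT={a:0, c:0; rest ⊤}
  B7:   IN=(all ⊤)   OUT=(all ⊤)

Merge at B5: IN[B5] = OUT[B4] = {a: 0, b: ⊤, c: ⊤, d: ⊤, e: ⊤, f: ⊤}
Applying B5's transfer function to that IN value gives OUT[B5] (row B5 above).

Answer: {a: 0, b: ⊤, c: ⊤, d: ⊤, e: ⊤, f: ⊤}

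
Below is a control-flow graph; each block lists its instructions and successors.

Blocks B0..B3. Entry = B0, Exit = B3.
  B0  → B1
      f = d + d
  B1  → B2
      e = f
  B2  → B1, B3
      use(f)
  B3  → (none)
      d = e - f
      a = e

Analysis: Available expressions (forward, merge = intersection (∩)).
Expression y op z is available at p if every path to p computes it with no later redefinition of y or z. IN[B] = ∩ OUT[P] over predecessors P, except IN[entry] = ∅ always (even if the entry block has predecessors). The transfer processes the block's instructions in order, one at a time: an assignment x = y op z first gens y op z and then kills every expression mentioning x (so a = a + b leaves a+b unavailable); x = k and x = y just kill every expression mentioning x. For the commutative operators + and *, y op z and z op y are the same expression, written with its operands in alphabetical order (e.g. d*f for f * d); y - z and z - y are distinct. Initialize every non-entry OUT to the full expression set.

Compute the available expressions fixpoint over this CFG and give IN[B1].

Per-block solution:
  B0: | IN={} | OUT={d+d}
  B1: | IN={d+d} | OUT={d+d}
  B2: | IN={d+d} | OUT={d+d}
  B3: | IN={d+d} | OUT={e-f}

Merge at B1: IN[B1] = OUT[B0] ∩ OUT[B2] = {d+d}

Answer: {d+d}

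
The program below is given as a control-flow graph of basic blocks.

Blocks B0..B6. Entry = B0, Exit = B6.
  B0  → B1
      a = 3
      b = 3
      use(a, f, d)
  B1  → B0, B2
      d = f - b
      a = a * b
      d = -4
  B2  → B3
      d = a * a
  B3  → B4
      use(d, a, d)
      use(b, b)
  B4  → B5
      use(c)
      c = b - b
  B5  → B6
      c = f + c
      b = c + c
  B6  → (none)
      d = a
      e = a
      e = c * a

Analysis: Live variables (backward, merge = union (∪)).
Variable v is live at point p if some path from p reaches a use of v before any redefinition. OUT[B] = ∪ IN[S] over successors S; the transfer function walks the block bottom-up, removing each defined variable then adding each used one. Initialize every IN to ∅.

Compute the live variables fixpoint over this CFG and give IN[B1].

Fixpoint table:
  B0:   IN={c, d, f}   OUT={a, b, c, f}
  B1:   IN={a, b, c, f}   OUT={a, b, c, d, f}
  B2:   IN={a, b, c, f}   OUT={a, b, c, d, f}
  B3:   IN={a, b, c, d, f}   OUT={a, b, c, f}
  B4:   IN={a, b, c, f}   OUT={a, c, f}
  B5:   IN={a, c, f}   OUT={a, c}
  B6:   IN={a, c}   OUT={}

Merge at B1: OUT[B1] = IN[B0] ⊔ IN[B2] = {a, b, c, d, f}
Applying B1's transfer function to that OUT value gives IN[B1] (row B1 above).

Answer: {a, b, c, f}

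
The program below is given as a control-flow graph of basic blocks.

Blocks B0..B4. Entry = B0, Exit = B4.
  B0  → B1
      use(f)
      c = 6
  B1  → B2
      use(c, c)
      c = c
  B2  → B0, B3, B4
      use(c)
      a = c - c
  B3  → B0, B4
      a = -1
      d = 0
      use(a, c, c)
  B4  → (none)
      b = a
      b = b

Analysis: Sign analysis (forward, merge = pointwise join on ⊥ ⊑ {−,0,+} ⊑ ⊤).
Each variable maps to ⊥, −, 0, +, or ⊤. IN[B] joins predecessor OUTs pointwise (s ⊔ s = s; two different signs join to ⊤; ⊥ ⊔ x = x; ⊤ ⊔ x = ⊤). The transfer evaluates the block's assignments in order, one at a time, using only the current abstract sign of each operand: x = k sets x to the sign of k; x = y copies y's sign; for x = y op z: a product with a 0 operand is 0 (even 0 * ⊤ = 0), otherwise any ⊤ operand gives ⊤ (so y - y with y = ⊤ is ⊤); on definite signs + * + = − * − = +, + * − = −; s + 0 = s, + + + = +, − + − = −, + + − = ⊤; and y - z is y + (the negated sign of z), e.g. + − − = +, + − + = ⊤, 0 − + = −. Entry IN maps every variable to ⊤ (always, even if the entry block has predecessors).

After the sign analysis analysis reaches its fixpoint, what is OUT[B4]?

Answer: {a: ⊤, b: ⊤, c: +, d: ⊤, e: ⊤, f: ⊤}

Working:
Per-block solution:
  B0: | IN=(all ⊤) | OUT={c:+; rest ⊤}
  B1: | IN={c:+; rest ⊤} | OUT={c:+; rest ⊤}
  B2: | IN={c:+; rest ⊤} | OUT={c:+; rest ⊤}
  B3: | IN={c:+; rest ⊤} | OUT={a:-, c:+, d:0; rest ⊤}
  B4: | IN={c:+; rest ⊤} | OUT={c:+; rest ⊤}

Merge at B4: IN[B4] = OUT[B2] ⊔ OUT[B3] = {a: ⊤, b: ⊤, c: +, d: ⊤, e: ⊤, f: ⊤}
Applying B4's transfer function to that IN value gives OUT[B4] (row B4 above).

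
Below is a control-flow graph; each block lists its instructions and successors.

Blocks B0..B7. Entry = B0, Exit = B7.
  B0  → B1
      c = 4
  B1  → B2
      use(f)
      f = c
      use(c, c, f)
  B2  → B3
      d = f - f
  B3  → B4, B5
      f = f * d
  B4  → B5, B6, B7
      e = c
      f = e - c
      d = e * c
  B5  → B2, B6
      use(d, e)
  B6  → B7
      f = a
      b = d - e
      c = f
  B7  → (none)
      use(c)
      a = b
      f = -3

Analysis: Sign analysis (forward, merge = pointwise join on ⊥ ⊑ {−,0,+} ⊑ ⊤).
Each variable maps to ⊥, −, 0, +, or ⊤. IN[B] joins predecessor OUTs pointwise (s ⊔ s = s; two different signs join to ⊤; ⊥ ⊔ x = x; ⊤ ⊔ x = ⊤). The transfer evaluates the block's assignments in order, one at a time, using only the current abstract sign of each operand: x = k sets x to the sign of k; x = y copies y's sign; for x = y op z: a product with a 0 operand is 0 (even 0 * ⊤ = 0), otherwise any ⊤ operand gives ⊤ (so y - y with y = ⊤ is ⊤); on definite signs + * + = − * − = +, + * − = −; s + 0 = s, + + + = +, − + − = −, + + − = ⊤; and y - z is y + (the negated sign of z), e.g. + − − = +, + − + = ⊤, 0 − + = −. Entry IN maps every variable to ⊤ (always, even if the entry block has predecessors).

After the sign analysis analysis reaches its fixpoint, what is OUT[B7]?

Answer: {a: ⊤, b: ⊤, c: ⊤, d: ⊤, e: ⊤, f: -}

Derivation:
Per-block solution:
  B0:  IN=(all ⊤)  OUT={c:+; rest ⊤}
  B1:  IN={c:+; rest ⊤}  OUT={c:+, f:+; rest ⊤}
  B2:  IN={c:+; rest ⊤}  OUT={c:+; rest ⊤}
  B3:  IN={c:+; rest ⊤}  OUT={c:+; rest ⊤}
  B4:  IN={c:+; rest ⊤}  OUT={c:+, d:+, e:+; rest ⊤}
  B5:  IN={c:+; rest ⊤}  OUT={c:+; rest ⊤}
  B6:  IN={c:+; rest ⊤}  OUT=(all ⊤)
  B7:  IN=(all ⊤)  OUT={f:-; rest ⊤}

Merge at B7: IN[B7] = OUT[B4] ⊔ OUT[B6] = {a: ⊤, b: ⊤, c: ⊤, d: ⊤, e: ⊤, f: ⊤}
Applying B7's transfer function to that IN value gives OUT[B7] (row B7 above).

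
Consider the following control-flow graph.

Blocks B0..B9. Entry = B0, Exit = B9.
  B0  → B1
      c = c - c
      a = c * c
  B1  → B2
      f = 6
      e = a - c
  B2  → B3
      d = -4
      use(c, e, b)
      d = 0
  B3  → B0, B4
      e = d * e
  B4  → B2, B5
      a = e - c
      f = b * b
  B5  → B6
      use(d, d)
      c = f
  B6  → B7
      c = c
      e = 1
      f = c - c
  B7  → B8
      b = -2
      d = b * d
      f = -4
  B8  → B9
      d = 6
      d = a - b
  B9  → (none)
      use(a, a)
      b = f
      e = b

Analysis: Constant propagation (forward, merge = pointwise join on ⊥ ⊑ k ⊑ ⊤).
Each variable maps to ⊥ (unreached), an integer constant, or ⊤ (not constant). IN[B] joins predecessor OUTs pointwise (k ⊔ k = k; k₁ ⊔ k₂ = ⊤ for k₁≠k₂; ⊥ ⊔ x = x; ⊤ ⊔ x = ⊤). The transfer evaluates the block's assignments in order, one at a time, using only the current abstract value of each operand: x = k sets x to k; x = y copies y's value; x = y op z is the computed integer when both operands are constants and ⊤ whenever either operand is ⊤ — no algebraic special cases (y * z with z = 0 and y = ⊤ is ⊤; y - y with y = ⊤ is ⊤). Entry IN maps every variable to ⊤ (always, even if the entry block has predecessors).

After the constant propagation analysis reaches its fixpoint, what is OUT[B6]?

Per-block solution:
  B0:   IN=(all ⊤)   OUT=(all ⊤)
  B1:   IN=(all ⊤)   OUT={f:6; rest ⊤}
  B2:   IN=(all ⊤)   OUT={d:0; rest ⊤}
  B3:   IN={d:0; rest ⊤}   OUT={d:0; rest ⊤}
  B4:   IN={d:0; rest ⊤}   OUT={d:0; rest ⊤}
  B5:   IN={d:0; rest ⊤}   OUT={d:0; rest ⊤}
  B6:   IN={d:0; rest ⊤}   OUT={d:0, e:1; rest ⊤}
  B7:   IN={d:0, e:1; rest ⊤}   OUT={b:-2, d:0, e:1, f:-4; rest ⊤}
  B8:   IN={b:-2, d:0, e:1, f:-4; rest ⊤}   OUT={b:-2, e:1, f:-4; rest ⊤}
  B9:   IN={b:-2, e:1, f:-4; rest ⊤}   OUT={b:-4, e:-4, f:-4; rest ⊤}

Merge at B6: IN[B6] = OUT[B5] = {a: ⊤, b: ⊤, c: ⊤, d: 0, e: ⊤, f: ⊤}
Applying B6's transfer function to that IN value gives OUT[B6] (row B6 above).

Answer: {a: ⊤, b: ⊤, c: ⊤, d: 0, e: 1, f: ⊤}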